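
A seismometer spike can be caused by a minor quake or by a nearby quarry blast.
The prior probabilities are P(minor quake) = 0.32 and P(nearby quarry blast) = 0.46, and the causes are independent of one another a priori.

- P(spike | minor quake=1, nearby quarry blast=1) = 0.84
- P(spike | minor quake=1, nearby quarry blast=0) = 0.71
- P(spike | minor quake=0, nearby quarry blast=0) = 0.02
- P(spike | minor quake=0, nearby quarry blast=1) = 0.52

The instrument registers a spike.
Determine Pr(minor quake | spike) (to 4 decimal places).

P(spike) = 0.02·0.68·0.54 + 0.52·0.68·0.46 + 0.71·0.32·0.54 + 0.84·0.32·0.46 = 0.007344 + 0.162656 + 0.122688 + 0.123648 = 0.416336
The minor quake-present share is 0.122688 + 0.123648 = 0.246336.
P(minor quake | spike) = 0.246336 / 0.416336 ≈ 0.5917

Pr(minor quake | spike) ≈ 0.5917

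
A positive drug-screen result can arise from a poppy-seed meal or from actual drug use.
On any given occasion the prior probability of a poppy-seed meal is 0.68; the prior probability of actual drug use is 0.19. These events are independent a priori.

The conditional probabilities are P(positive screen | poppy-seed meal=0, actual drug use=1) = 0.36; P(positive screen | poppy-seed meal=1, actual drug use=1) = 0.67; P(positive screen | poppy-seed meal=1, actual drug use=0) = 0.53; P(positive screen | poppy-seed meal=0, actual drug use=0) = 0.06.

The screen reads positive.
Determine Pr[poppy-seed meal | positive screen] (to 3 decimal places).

Pr[poppy-seed meal | positive screen] ≈ 0.910

By total probability over the 4 (poppy-seed meal, actual drug use) configurations:
  P(positive screen) = 0.06*0.32*0.81 + 0.36*0.32*0.19 + 0.53*0.68*0.81 + 0.67*0.68*0.19
        = 0.015552 + 0.021888 + 0.291924 + 0.086564 = 0.415928
Keeping only the poppy-seed meal-present terms gives 0.378488, so
  P(poppy-seed meal | positive screen) = 0.378488 / 0.415928 ≈ 0.910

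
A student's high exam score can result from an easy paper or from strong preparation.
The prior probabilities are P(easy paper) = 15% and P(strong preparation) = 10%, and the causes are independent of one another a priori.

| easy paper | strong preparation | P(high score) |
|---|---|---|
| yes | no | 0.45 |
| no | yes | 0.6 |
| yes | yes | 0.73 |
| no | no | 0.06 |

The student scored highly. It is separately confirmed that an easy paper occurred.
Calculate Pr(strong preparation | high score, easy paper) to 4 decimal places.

Enumerate both values of strong preparation and weight by the priors:
  P(high score | easy paper) = 0.45·0.9 + 0.73·0.1
        = 0.405000 + 0.073000 = 0.478000
Configurations with strong preparation contribute 0.073000, so
  P(strong preparation | high score, easy paper) = 0.073000 / 0.478000 ≈ 0.1527

Pr(strong preparation | high score, easy paper) ≈ 0.1527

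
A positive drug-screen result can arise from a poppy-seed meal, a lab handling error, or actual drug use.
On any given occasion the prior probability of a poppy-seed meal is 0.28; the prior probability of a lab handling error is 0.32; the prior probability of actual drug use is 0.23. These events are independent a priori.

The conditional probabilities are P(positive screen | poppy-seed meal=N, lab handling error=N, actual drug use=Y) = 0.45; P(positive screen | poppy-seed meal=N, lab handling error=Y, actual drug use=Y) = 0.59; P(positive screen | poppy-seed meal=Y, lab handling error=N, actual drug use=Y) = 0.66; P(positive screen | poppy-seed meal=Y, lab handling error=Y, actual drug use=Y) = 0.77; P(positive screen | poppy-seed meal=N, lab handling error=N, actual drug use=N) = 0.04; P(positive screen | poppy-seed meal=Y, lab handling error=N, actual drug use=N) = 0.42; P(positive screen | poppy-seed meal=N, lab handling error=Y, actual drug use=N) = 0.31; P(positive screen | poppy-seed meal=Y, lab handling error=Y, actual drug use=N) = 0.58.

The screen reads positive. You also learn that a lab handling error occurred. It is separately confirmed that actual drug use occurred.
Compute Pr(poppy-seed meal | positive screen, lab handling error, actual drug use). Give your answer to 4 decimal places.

P(positive screen | lab handling error, actual drug use) = 0.59·0.72 + 0.77·0.28 = 0.424800 + 0.215600 = 0.640400
Of this, 0.215600 comes from 0.77·0.28 (the poppy-seed meal=true cases).
Hence the posterior is 0.215600/0.640400 ≈ 0.3367.

Pr(poppy-seed meal | positive screen, lab handling error, actual drug use) ≈ 0.3367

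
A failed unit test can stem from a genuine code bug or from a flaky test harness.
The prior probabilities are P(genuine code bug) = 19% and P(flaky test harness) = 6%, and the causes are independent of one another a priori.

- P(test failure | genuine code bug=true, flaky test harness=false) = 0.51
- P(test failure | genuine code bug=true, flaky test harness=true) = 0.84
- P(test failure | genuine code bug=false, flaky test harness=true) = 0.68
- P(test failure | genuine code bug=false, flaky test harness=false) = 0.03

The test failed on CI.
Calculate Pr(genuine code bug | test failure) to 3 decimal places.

Pr(genuine code bug | test failure) ≈ 0.643

P(test failure) = 0.03×0.81×0.94 + 0.68×0.81×0.06 + 0.51×0.19×0.94 + 0.84×0.19×0.06 = 0.022842 + 0.033048 + 0.091086 + 0.009576 = 0.156552
Restricting to configurations with genuine code bug present: 0.091086 + 0.009576 = 0.100662.
Hence the posterior is 0.100662/0.156552 ≈ 0.643.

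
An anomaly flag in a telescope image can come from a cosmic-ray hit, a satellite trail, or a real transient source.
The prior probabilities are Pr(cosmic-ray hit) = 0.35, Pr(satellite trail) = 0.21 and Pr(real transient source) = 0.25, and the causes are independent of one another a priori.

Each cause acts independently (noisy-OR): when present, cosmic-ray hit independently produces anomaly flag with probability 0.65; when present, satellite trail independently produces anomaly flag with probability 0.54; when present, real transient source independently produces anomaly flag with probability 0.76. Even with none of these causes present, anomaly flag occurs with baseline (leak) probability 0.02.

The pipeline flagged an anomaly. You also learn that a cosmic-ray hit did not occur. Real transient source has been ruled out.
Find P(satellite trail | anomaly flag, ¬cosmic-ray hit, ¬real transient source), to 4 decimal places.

P(satellite trail | anomaly flag, ¬cosmic-ray hit, ¬real transient source) ≈ 0.8795

Under noisy-OR, P(anomaly flag | causes) = 1 − (1−0.02)·∏(1−qᵢ) over the active causes.
By total probability over both values of satellite trail:
  P(anomaly flag | ¬cosmic-ray hit, ¬real transient source) = 0.02·0.79 + 0.5492·0.21
        = 0.015800 + 0.115332 = 0.131132
Keeping only the satellite trail-present terms gives 0.115332, so
  P(satellite trail | anomaly flag, ¬cosmic-ray hit, ¬real transient source) = 0.115332 / 0.131132 ≈ 0.8795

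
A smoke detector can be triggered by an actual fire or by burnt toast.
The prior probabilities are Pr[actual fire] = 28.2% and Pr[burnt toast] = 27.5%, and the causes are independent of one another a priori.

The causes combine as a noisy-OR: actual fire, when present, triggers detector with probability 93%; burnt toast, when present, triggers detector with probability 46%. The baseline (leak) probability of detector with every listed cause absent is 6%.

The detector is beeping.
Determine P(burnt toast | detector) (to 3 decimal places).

P(burnt toast | detector) ≈ 0.436

Under noisy-OR, P(detector | causes) = 1 − (1−0.06)·∏(1−qᵢ) over the active causes.
For the numerator, keep only burnt toast=true terms: 0.097224 + 0.074794 = 0.172018
The normalizing constant is 0.06*0.718*0.725 + 0.4924*0.718*0.275 + 0.9342*0.282*0.725 + 0.964468*0.282*0.275 = 0.394248
Posterior = 0.172018 / 0.394248 ≈ 0.436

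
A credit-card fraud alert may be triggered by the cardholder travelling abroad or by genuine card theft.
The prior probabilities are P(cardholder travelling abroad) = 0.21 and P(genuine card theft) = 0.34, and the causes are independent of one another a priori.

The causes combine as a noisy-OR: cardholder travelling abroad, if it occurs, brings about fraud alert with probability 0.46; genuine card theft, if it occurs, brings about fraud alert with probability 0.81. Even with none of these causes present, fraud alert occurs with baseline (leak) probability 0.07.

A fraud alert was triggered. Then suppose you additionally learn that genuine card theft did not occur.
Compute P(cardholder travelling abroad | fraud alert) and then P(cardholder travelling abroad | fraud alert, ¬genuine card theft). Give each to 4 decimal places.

P(cardholder travelling abroad | fraud alert) ≈ 0.3415; P(cardholder travelling abroad | fraud alert, ¬genuine card theft) ≈ 0.6540

Under noisy-OR, P(fraud alert | causes) = 1 − (1−0.07)·∏(1−qᵢ) over the active causes.
For the numerator, keep only cardholder travelling abroad=true terms: 0.068995 + 0.064587 = 0.133582
The normalizing constant is 0.07*0.79*0.66 + 0.8233*0.79*0.34 + 0.4978*0.21*0.66 + 0.904582*0.21*0.34 = 0.391218
Posterior = 0.133582 / 0.391218 ≈ 0.3415

With the extra evidence:
Enumerate both values of cardholder travelling abroad and weight by the priors:
  P(fraud alert | ¬genuine card theft) = 0.07·0.79 + 0.4978·0.21
        = 0.055300 + 0.104538 = 0.159838
Keeping only the cardholder travelling abroad-present terms gives 0.104538, so
  P(cardholder travelling abroad | fraud alert, ¬genuine card theft) = 0.104538 / 0.159838 ≈ 0.6540
With genuine card theft excluded, cardholder travelling abroad must carry more of the explanatory weight for the fraud alert.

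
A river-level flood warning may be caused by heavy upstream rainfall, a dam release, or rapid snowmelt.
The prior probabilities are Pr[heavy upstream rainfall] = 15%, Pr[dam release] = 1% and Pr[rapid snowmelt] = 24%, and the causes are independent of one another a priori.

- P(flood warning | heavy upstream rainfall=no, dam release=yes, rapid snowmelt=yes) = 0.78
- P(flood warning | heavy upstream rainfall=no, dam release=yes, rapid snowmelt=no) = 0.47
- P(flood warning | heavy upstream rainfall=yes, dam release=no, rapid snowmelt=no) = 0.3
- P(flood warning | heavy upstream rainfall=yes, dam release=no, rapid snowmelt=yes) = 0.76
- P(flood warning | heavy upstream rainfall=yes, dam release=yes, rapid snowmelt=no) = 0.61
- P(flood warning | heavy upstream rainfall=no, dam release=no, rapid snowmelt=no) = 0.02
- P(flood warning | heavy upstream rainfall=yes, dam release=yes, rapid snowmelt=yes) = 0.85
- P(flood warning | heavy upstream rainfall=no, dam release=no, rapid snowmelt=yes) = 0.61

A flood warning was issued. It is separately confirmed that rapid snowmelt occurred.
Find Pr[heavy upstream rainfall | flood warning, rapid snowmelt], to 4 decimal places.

Pr[heavy upstream rainfall | flood warning, rapid snowmelt] ≈ 0.1800

For the numerator, keep only heavy upstream rainfall=true terms: 0.112860 + 0.001275 = 0.114135
Denominator P(flood warning | rapid snowmelt): 0.61×0.85×0.99 + 0.78×0.85×0.01 + 0.76×0.15×0.99 + 0.85×0.15×0.01 = 0.634080
Posterior = 0.114135 / 0.634080 ≈ 0.1800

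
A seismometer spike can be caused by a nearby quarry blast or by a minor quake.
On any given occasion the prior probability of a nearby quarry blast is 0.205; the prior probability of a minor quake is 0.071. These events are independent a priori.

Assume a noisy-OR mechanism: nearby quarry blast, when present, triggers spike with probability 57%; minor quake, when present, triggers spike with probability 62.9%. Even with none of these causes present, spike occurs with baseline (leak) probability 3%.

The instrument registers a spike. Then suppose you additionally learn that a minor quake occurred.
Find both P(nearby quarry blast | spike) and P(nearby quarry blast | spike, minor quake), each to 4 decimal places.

P(nearby quarry blast | spike) ≈ 0.6790; P(nearby quarry blast | spike, minor quake) ≈ 0.2540

Under noisy-OR, P(spike | causes) = 1 − (1−0.03)·∏(1−qᵢ) over the active causes.
P(spike) = 0.03*0.795*0.929 + 0.64013*0.795*0.071 + 0.5829*0.205*0.929 + 0.845256*0.205*0.071 = 0.022157 + 0.036132 + 0.111010 + 0.012303 = 0.181602
The nearby quarry blast-present share is 0.111010 + 0.012303 = 0.123313.
P(nearby quarry blast | spike) = 0.123313 / 0.181602 ≈ 0.6790

With the extra evidence:
Enumerate both values of nearby quarry blast and weight by the priors:
  P(spike | minor quake) = 0.64013*0.795 + 0.845256*0.205
        = 0.508903 + 0.173277 = 0.682180
The terms with nearby quarry blast present sum to 0.173277, so
  P(nearby quarry blast | spike, minor quake) = 0.173277 / 0.682180 ≈ 0.2540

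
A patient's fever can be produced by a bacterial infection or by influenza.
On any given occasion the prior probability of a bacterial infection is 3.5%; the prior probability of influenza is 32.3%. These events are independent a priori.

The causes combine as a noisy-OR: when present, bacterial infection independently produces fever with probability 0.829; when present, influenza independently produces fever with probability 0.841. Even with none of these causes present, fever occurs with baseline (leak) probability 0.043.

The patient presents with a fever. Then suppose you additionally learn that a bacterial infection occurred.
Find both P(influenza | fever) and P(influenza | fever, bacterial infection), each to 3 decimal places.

P(influenza | fever) ≈ 0.852; P(influenza | fever, bacterial infection) ≈ 0.357

Under noisy-OR, P(fever | causes) = 1 − (1−0.043)·∏(1−qᵢ) over the active causes.
Weight on influenza=true, given the evidence: 0.264267 + 0.011011 = 0.275278
The normalizing constant is 0.043*0.965*0.677 + 0.847837*0.965*0.323 + 0.836353*0.035*0.677 + 0.97398*0.035*0.323 = 0.323187
Posterior = 0.275278 / 0.323187 ≈ 0.852

Now also conditioning on bacterial infection=true:
P(fever | bacterial infection) = 0.836353×0.677 + 0.97398×0.323 = 0.566211 + 0.314596 = 0.880807
Of this, 0.314596 comes from 0.97398×0.323 (the influenza=true cases).
Hence the posterior is 0.314596/0.880807 ≈ 0.357.
The drop from 0.852 to 0.357 is the explaining-away (discounting) effect.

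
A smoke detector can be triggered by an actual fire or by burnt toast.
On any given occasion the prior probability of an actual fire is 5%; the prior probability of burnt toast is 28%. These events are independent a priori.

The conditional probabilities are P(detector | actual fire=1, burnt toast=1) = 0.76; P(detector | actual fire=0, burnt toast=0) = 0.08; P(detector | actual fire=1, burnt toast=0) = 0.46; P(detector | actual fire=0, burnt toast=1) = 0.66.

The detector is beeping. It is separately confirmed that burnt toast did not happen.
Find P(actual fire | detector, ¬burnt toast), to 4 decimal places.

P(actual fire | detector, ¬burnt toast) ≈ 0.2323

P(detector | ¬burnt toast) = 0.08×0.95 + 0.46×0.05 = 0.076000 + 0.023000 = 0.099000
Of this, 0.023000 comes from 0.46×0.05 (the actual fire=true cases).
So P(actual fire | detector, ¬burnt toast) = 0.023000/0.099000 ≈ 0.2323.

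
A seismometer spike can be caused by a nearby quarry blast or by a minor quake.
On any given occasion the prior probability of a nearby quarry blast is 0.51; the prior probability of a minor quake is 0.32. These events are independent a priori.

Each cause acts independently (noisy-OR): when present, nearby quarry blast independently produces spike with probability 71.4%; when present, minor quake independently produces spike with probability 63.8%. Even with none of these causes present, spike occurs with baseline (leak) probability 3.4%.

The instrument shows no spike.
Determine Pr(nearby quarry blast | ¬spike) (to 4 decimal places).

Pr(nearby quarry blast | ¬spike) ≈ 0.2294

Under noisy-OR, P(spike | causes) = 1 − (1−0.034)·∏(1−qᵢ) over the active causes.
P(¬spike) = 0.966×0.49×0.68 + 0.349692×0.49×0.32 + 0.276276×0.51×0.68 + 0.100012×0.51×0.32 = 0.321871 + 0.054832 + 0.095813 + 0.016322 = 0.488838
Restricting to configurations with nearby quarry blast present: 0.095813 + 0.016322 = 0.112135.
Hence the posterior is 0.112135/0.488838 ≈ 0.2294.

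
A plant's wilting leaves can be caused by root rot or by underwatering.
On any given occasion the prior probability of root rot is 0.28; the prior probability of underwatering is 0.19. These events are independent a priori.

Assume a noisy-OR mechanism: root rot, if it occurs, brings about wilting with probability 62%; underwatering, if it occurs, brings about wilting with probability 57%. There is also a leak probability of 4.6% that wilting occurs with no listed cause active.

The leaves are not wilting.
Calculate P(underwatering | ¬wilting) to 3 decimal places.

Under noisy-OR, P(wilting | causes) = 1 − (1−0.046)·∏(1−qᵢ) over the active causes.
Weight on underwatering=true, given the evidence: 0.056118 + 0.008293 = 0.064411
Normalizer over all consistent configurations: 0.954*0.72*0.81 + 0.41022*0.72*0.19 + 0.36252*0.28*0.81 + 0.155884*0.28*0.19 = 0.703004
P(underwatering | ¬wilting) = 0.064411/0.703004 ≈ 0.092

P(underwatering | ¬wilting) ≈ 0.092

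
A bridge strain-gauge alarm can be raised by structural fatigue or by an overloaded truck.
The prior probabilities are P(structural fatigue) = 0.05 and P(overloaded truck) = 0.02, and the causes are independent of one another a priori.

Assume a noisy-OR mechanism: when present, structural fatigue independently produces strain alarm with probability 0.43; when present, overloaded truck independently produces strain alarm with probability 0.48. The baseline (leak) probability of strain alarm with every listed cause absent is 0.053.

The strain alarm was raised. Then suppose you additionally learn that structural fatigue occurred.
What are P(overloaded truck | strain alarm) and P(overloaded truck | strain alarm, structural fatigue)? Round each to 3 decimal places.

P(overloaded truck | strain alarm) ≈ 0.126; P(overloaded truck | strain alarm, structural fatigue) ≈ 0.031

Under noisy-OR, P(strain alarm | causes) = 1 − (1−0.053)·∏(1−qᵢ) over the active causes.
By total probability over the 4 (structural fatigue, overloaded truck) configurations:
  P(strain alarm) = 0.053·0.95·0.98 + 0.50756·0.95·0.02 + 0.46021·0.05·0.98 + 0.719309·0.05·0.02
        = 0.049343 + 0.009644 + 0.022550 + 0.000719 = 0.082256
The terms with overloaded truck present sum to 0.010363, so
  P(overloaded truck | strain alarm) = 0.010363 / 0.082256 ≈ 0.126

Now also conditioning on structural fatigue=true:
P(strain alarm | structural fatigue) = 0.46021*0.98 + 0.719309*0.02 = 0.451006 + 0.014386 = 0.465392
Restricting to configurations with overloaded truck present: 0.719309*0.02 = 0.014386.
P(overloaded truck | strain alarm, structural fatigue) = 0.014386 / 0.465392 ≈ 0.031
— structural fatigue explains away the evidence for overloaded truck.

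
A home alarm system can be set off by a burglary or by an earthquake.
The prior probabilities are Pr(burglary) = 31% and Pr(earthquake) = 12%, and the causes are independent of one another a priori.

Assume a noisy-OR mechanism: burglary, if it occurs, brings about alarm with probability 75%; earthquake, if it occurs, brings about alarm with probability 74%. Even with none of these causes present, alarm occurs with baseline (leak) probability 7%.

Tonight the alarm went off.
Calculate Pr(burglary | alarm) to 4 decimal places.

Under noisy-OR, P(alarm | causes) = 1 − (1−0.07)·∏(1−qᵢ) over the active causes.
For the numerator, keep only burglary=true terms: 0.209374 + 0.034951 = 0.244325
The normalizing constant is 0.07*0.69*0.88 + 0.7582*0.69*0.12 + 0.7675*0.31*0.88 + 0.93955*0.31*0.12 = 0.349608
Posterior = 0.244325 / 0.349608 ≈ 0.6989

Pr(burglary | alarm) ≈ 0.6989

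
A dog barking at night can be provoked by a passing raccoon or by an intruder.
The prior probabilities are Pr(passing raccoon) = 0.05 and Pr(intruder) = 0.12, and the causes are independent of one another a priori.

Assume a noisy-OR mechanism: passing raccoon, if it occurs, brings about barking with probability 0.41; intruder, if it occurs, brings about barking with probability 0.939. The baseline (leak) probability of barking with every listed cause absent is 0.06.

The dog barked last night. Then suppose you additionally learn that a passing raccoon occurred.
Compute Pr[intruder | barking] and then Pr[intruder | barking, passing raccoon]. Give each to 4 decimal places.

Pr[intruder | barking] ≈ 0.6188; Pr[intruder | barking, passing raccoon] ≈ 0.2283

Under noisy-OR, P(barking | causes) = 1 − (1−0.06)·∏(1−qᵢ) over the active causes.
Weight on intruder=true, given the evidence: 0.107463 + 0.005797 = 0.113260
Normalizer over all consistent configurations: 0.06×0.95×0.88 + 0.94266×0.95×0.12 + 0.4454×0.05×0.88 + 0.966169×0.05×0.12 = 0.183018
P(intruder | barking) = 0.113260/0.183018 ≈ 0.6188

With the extra evidence:
Enumerate both values of intruder and weight by the priors:
  P(barking | passing raccoon) = 0.4454×0.88 + 0.966169×0.12
        = 0.391952 + 0.115940 = 0.507892
Keeping only the intruder-present terms gives 0.115940, so
  P(intruder | barking, passing raccoon) = 0.115940 / 0.507892 ≈ 0.2283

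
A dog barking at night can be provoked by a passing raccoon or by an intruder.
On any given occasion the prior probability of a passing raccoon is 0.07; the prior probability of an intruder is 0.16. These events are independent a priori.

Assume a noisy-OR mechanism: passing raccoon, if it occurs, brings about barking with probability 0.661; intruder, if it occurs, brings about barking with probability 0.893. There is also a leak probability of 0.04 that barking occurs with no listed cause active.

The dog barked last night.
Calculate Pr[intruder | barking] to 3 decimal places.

Pr[intruder | barking] ≈ 0.671

Under noisy-OR, P(barking | causes) = 1 − (1−0.04)·∏(1−qᵢ) over the active causes.
Enumerate the 4 (passing raccoon, intruder) configurations and weight by the priors:
  P(barking) = 0.04*0.93*0.84 + 0.89728*0.93*0.16 + 0.67456*0.07*0.84 + 0.965178*0.07*0.16
        = 0.031248 + 0.133515 + 0.039664 + 0.010810 = 0.215237
Configurations with intruder contribute 0.144325, so
  P(intruder | barking) = 0.144325 / 0.215237 ≈ 0.671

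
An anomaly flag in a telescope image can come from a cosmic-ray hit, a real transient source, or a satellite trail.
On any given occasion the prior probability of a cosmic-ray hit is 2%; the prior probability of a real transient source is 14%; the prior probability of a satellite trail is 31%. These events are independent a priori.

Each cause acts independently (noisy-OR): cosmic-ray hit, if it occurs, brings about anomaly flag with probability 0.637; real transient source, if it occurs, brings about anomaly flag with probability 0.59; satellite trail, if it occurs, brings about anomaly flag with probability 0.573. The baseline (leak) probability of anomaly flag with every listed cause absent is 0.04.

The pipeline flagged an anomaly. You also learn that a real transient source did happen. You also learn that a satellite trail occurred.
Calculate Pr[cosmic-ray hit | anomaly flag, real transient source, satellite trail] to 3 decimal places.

Pr[cosmic-ray hit | anomaly flag, real transient source, satellite trail] ≈ 0.023

Under noisy-OR, P(anomaly flag | causes) = 1 − (1−0.04)·∏(1−qᵢ) over the active causes.
Numerator (weight on configurations with cosmic-ray hit): 0.938992×0.02 = 0.018780
Denominator P(anomaly flag | real transient source, satellite trail): 0.831933×0.98 + 0.938992×0.02 = 0.834074
P(cosmic-ray hit | anomaly flag, real transient source, satellite trail) = 0.018780/0.834074 ≈ 0.023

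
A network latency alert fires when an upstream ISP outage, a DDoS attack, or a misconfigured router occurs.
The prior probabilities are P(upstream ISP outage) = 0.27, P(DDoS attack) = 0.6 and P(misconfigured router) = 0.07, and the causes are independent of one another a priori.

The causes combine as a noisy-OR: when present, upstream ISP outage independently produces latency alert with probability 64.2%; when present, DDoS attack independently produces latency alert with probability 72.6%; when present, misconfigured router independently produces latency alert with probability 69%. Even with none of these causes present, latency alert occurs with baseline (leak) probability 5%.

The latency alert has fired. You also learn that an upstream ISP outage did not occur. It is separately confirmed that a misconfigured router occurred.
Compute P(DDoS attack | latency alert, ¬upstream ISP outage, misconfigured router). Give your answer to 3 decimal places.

Under noisy-OR, P(latency alert | causes) = 1 − (1−0.05)·∏(1−qᵢ) over the active causes.
P(latency alert | ¬upstream ISP outage, misconfigured router) = 0.7055×0.4 + 0.919307×0.6 = 0.282200 + 0.551584 = 0.833784
The DDoS attack-present share is 0.919307×0.6 = 0.551584.
So P(DDoS attack | latency alert, ¬upstream ISP outage, misconfigured router) = 0.551584/0.833784 ≈ 0.662.

P(DDoS attack | latency alert, ¬upstream ISP outage, misconfigured router) ≈ 0.662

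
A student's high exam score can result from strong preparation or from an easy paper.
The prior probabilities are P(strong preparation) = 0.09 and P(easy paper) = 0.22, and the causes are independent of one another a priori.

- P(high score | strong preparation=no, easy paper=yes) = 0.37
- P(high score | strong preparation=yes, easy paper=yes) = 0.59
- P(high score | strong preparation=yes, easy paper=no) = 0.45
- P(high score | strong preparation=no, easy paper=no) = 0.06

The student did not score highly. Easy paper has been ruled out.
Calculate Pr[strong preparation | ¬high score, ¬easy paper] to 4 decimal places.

Pr[strong preparation | ¬high score, ¬easy paper] ≈ 0.0547

P(¬high score | ¬easy paper) = 0.94·0.91 + 0.55·0.09 = 0.855400 + 0.049500 = 0.904900
Of this, 0.049500 comes from 0.55·0.09 (the strong preparation=true cases).
P(strong preparation | ¬high score, ¬easy paper) = 0.049500 / 0.904900 ≈ 0.0547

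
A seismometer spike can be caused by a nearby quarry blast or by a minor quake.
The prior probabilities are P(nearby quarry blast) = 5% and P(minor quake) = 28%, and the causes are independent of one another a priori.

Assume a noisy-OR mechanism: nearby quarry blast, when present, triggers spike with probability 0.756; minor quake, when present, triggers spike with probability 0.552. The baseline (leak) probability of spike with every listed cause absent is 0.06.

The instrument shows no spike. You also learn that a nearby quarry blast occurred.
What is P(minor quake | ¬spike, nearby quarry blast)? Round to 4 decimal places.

Under noisy-OR, P(spike | causes) = 1 − (1−0.06)·∏(1−qᵢ) over the active causes.
For the numerator, keep only minor quake=true terms: 0.102753*0.28 = 0.028771
Normalizer over all consistent configurations: 0.22936*0.72 + 0.102753*0.28 = 0.193910
P(minor quake | ¬spike, nearby quarry blast) = 0.028771/0.193910 ≈ 0.1484

P(minor quake | ¬spike, nearby quarry blast) ≈ 0.1484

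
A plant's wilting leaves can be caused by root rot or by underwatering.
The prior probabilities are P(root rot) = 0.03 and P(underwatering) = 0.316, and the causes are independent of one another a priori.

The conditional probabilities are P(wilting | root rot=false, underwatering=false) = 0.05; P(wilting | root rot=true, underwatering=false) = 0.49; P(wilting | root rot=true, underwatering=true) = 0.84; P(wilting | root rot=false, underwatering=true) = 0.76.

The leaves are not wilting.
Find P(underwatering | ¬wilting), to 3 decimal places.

P(underwatering | ¬wilting) ≈ 0.105

P(¬wilting) = 0.95*0.97*0.684 + 0.24*0.97*0.316 + 0.51*0.03*0.684 + 0.16*0.03*0.316 = 0.630306 + 0.073565 + 0.010465 + 0.001517 = 0.715853
Restricting to configurations with underwatering present: 0.073565 + 0.001517 = 0.075082.
P(underwatering | ¬wilting) = 0.075082 / 0.715853 ≈ 0.105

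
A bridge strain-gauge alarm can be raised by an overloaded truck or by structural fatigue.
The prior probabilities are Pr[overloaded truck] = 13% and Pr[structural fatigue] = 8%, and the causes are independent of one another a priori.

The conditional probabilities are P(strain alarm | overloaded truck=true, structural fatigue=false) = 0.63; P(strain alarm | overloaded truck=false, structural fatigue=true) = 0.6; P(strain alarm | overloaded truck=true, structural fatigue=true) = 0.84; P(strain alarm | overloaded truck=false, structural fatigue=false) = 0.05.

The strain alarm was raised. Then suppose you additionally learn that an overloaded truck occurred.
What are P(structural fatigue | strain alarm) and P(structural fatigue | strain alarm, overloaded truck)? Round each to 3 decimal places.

P(structural fatigue | strain alarm) ≈ 0.304; P(structural fatigue | strain alarm, overloaded truck) ≈ 0.104

Weight on structural fatigue=true, given the evidence: 0.041760 + 0.008736 = 0.050496
Normalizer over all consistent configurations: 0.05·0.87·0.92 + 0.6·0.87·0.08 + 0.63·0.13·0.92 + 0.84·0.13·0.08 = 0.165864
P(structural fatigue | strain alarm) = 0.050496/0.165864 ≈ 0.304

With the extra evidence:
Weight on structural fatigue=true, given the evidence: 0.84·0.08 = 0.067200
Denominator P(strain alarm | overloaded truck): 0.63·0.92 + 0.84·0.08 = 0.646800
Posterior = 0.067200 / 0.646800 ≈ 0.104
This is intercausal reasoning (explaining away): once overloaded truck accounts for the strain alarm, structural fatigue becomes less likely.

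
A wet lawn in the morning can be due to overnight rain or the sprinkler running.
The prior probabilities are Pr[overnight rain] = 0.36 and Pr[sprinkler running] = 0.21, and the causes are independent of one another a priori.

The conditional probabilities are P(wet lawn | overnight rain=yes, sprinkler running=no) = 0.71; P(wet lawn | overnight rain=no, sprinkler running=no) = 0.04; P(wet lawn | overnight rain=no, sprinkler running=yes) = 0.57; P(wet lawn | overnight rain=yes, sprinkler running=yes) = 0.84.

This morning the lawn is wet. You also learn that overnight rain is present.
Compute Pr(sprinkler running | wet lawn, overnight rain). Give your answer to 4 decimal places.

Sum P(wet lawn|·) weighted by the priors over both values of sprinkler running:
  P(wet lawn | overnight rain) = 0.71·0.79 + 0.84·0.21
        = 0.560900 + 0.176400 = 0.737300
Keeping only the sprinkler running-present terms gives 0.176400, so
  P(sprinkler running | wet lawn, overnight rain) = 0.176400 / 0.737300 ≈ 0.2393

Pr(sprinkler running | wet lawn, overnight rain) ≈ 0.2393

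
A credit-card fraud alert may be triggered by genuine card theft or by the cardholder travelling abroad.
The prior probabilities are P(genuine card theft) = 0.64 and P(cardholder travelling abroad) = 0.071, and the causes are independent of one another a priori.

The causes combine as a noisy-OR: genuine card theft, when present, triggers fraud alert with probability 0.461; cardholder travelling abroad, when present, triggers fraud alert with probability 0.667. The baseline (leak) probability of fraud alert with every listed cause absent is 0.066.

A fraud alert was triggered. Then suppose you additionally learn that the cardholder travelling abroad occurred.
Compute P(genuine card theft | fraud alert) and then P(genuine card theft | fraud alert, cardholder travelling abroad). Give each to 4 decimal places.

P(genuine card theft | fraud alert) ≈ 0.8935; P(genuine card theft | fraud alert, cardholder travelling abroad) ≈ 0.6823

Under noisy-OR, P(fraud alert | causes) = 1 − (1−0.066)·∏(1−qᵢ) over the active causes.
P(fraud alert) = 0.066*0.36*0.929 + 0.688978*0.36*0.071 + 0.496574*0.64*0.929 + 0.832359*0.64*0.071 = 0.022073 + 0.017610 + 0.295243 + 0.037822 = 0.372748
Restricting to configurations with genuine card theft present: 0.295243 + 0.037822 = 0.333065.
Hence the posterior is 0.333065/0.372748 ≈ 0.8935.

Now also conditioning on cardholder travelling abroad=true:
For the numerator, keep only genuine card theft=true terms: 0.832359*0.64 = 0.532710
The normalizing constant is 0.688978*0.36 + 0.832359*0.64 = 0.780742
P(genuine card theft | fraud alert, cardholder travelling abroad) = 0.532710/0.780742 ≈ 0.6823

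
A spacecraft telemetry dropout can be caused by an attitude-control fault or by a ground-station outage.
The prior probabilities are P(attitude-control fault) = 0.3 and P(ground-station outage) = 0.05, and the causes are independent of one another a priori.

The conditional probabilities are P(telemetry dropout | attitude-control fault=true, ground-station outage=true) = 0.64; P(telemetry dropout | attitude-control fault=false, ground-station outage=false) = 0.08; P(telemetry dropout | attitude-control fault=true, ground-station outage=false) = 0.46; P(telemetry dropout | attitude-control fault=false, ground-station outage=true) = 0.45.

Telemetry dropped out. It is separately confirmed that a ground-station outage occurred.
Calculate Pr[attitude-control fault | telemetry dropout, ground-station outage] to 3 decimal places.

Pr[attitude-control fault | telemetry dropout, ground-station outage] ≈ 0.379

P(telemetry dropout | ground-station outage) = 0.45×0.7 + 0.64×0.3 = 0.315000 + 0.192000 = 0.507000
The attitude-control fault-present share is 0.64×0.3 = 0.192000.
P(attitude-control fault | telemetry dropout, ground-station outage) = 0.192000 / 0.507000 ≈ 0.379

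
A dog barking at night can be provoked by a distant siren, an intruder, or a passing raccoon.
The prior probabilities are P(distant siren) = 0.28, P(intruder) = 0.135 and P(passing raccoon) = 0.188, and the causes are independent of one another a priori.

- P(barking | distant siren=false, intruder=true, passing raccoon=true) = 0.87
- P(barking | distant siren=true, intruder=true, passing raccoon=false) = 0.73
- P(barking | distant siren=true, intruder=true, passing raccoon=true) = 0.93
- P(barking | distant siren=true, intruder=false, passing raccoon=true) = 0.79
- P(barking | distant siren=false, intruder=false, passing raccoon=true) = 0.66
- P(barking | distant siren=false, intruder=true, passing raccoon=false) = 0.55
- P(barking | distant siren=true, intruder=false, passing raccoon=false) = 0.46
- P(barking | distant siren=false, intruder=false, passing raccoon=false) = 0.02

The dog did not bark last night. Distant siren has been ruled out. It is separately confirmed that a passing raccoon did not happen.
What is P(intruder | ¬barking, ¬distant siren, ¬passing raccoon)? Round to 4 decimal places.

P(¬barking | ¬distant siren, ¬passing raccoon) = 0.98×0.865 + 0.45×0.135 = 0.847700 + 0.060750 = 0.908450
Of this, 0.060750 comes from 0.45×0.135 (the intruder=true cases).
So P(intruder | ¬barking, ¬distant siren, ¬passing raccoon) = 0.060750/0.908450 ≈ 0.0669.

P(intruder | ¬barking, ¬distant siren, ¬passing raccoon) ≈ 0.0669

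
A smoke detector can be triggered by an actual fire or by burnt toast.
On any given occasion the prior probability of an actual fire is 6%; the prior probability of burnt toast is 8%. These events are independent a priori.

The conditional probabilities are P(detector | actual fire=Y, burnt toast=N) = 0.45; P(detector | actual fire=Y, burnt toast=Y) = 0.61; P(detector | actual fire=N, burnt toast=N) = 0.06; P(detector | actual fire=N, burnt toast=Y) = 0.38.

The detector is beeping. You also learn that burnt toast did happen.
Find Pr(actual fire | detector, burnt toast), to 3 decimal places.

For the numerator, keep only actual fire=true terms: 0.61×0.06 = 0.036600
The normalizing constant is 0.38×0.94 + 0.61×0.06 = 0.393800
Posterior = 0.036600 / 0.393800 ≈ 0.093

Pr(actual fire | detector, burnt toast) ≈ 0.093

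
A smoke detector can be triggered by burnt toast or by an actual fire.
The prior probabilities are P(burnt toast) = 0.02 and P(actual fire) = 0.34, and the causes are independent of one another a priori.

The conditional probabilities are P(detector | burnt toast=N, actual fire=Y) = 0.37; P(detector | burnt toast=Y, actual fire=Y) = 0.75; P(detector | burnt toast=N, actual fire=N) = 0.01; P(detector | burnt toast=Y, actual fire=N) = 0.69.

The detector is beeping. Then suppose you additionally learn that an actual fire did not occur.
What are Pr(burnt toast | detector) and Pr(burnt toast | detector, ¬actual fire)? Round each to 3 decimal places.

Enumerate the 4 (burnt toast, actual fire) configurations and weight by the priors:
  P(detector) = 0.01*0.98*0.66 + 0.37*0.98*0.34 + 0.69*0.02*0.66 + 0.75*0.02*0.34
        = 0.006468 + 0.123284 + 0.009108 + 0.005100 = 0.143960
Configurations with burnt toast contribute 0.014208, so
  P(burnt toast | detector) = 0.014208 / 0.143960 ≈ 0.099

Now condition on the additional information:
By total probability over both values of burnt toast:
  P(detector | ¬actual fire) = 0.01×0.98 + 0.69×0.02
        = 0.009800 + 0.013800 = 0.023600
Configurations with burnt toast contribute 0.013800, so
  P(burnt toast | detector, ¬actual fire) = 0.013800 / 0.023600 ≈ 0.585

Pr(burnt toast | detector) ≈ 0.099; Pr(burnt toast | detector, ¬actual fire) ≈ 0.585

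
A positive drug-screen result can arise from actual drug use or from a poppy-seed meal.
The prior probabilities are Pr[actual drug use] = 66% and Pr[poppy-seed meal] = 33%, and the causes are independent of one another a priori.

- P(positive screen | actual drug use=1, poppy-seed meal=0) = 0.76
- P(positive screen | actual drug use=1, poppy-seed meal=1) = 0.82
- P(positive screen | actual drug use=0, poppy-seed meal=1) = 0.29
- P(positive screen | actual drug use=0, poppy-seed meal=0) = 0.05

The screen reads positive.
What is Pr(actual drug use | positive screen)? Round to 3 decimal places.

Pr(actual drug use | positive screen) ≈ 0.921

P(positive screen) = 0.05×0.34×0.67 + 0.29×0.34×0.33 + 0.76×0.66×0.67 + 0.82×0.66×0.33 = 0.011390 + 0.032538 + 0.336072 + 0.178596 = 0.558596
Restricting to configurations with actual drug use present: 0.336072 + 0.178596 = 0.514668.
P(actual drug use | positive screen) = 0.514668 / 0.558596 ≈ 0.921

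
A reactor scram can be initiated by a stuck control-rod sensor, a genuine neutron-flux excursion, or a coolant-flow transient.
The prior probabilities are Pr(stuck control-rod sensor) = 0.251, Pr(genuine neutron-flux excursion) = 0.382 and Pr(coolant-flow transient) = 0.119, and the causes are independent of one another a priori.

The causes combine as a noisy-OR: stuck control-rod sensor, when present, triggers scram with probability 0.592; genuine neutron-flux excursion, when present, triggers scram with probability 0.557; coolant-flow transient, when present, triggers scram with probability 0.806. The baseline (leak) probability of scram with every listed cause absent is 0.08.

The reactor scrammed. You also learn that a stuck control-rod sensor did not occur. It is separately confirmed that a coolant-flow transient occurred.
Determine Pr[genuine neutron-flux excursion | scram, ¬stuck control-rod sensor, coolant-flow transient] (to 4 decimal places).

Pr[genuine neutron-flux excursion | scram, ¬stuck control-rod sensor, coolant-flow transient] ≈ 0.4093

Under noisy-OR, P(scram | causes) = 1 − (1−0.08)·∏(1−qᵢ) over the active causes.
P(scram | ¬stuck control-rod sensor, coolant-flow transient) = 0.82152*0.618 + 0.920933*0.382 = 0.507699 + 0.351796 = 0.859495
The genuine neutron-flux excursion-present share is 0.920933*0.382 = 0.351796.
Hence the posterior is 0.351796/0.859495 ≈ 0.4093.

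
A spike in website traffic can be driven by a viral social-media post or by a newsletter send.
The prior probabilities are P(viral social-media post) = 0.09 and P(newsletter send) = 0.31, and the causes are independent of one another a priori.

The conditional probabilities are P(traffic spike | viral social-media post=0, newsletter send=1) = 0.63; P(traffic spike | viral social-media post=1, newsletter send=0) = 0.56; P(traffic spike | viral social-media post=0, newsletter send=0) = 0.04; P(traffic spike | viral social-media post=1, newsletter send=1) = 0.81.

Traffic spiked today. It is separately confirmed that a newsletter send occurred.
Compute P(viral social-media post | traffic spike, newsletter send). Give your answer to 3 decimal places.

Weight on viral social-media post=true, given the evidence: 0.81*0.09 = 0.072900
Normalizer over all consistent configurations: 0.63*0.91 + 0.81*0.09 = 0.646200
Posterior = 0.072900 / 0.646200 ≈ 0.113

P(viral social-media post | traffic spike, newsletter send) ≈ 0.113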